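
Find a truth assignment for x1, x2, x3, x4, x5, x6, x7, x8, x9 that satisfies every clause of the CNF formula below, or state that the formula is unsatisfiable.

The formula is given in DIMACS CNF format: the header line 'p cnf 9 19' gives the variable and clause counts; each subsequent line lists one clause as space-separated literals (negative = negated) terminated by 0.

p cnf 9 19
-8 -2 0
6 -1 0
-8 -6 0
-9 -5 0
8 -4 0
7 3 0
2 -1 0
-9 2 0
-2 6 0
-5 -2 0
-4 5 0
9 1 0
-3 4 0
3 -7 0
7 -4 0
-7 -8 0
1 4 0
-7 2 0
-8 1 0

Suppose x8 = False.
The clause (¬x4) is unit, so x4 = False.
The clause (¬x3) is unit, so x3 = False.
The clause (x7) is unit, so x7 = True.
Now (¬x7) is unsatisfied and unit — conflict.
So x8 must be the other value — set x8 = True.
The clause (¬x2) is unit, so x2 = False.
The clause (¬x6) is unit, so x6 = False.
The clause (¬x1) is unit, so x1 = False.
Now (x1) is unsatisfied and unit — conflict.
Both values of x8 lead to a conflict.

UNSATISFIABLE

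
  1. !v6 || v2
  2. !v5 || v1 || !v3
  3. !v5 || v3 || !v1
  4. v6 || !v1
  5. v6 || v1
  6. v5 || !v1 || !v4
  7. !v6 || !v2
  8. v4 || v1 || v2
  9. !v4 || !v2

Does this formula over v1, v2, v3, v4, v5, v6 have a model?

No

Branch on v6: set v6 = false.
Unit clause (!v1) forces v1 = false.
But (v1) is also a unit clause — contradiction.
Backtrack on v6: now try v6 = true.
Unit clause (v2) forces v2 = true.
But (!v2) is also a unit clause — contradiction.
Neither v6 = true nor v6 = false works.
No assignment satisfies every clause.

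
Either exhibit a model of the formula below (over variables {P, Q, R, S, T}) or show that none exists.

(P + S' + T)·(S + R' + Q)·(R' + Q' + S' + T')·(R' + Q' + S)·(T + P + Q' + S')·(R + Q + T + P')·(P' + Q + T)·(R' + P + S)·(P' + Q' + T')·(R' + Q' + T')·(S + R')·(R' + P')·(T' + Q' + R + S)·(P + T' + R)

P ↦ 1; Q ↦ 1; R ↦ 0; S ↦ 0; T ↦ 0

Branch on S: set S = 0.
(R') alone gives R = 0.
Branch on T: set T = 0.
Branch on Q: set Q = 1.
No clause remains; P is free.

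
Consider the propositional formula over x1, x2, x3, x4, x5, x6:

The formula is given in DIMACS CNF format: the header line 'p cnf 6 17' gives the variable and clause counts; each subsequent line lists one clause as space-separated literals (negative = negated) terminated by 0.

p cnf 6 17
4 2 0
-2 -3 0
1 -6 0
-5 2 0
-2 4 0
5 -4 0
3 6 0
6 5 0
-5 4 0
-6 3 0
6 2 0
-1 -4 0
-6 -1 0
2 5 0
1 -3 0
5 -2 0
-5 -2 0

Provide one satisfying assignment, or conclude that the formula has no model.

Case x4 = True:
From the singleton clause (x5), x5 = True.
From the singleton clause (x2), x2 = True.
That conflicts with the unit clause (¬x2).
So x4 must be the other value — set x4 = False.
From the singleton clause (x2), x2 = True.
That conflicts with the unit clause (¬x2).
Neither x4 = True nor x4 = False works.

UNSATISFIABLE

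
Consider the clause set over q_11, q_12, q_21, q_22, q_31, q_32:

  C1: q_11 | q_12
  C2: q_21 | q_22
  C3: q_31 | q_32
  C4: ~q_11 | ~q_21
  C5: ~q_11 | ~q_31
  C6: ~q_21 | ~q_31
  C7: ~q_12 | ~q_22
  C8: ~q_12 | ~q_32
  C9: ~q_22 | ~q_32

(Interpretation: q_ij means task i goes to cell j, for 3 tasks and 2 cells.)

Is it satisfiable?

Try q_11 = 1.
The clause (~q_21) is unit, so q_21 = 0.
The clause (q_22) is unit, so q_22 = 1.
The clause (~q_31) is unit, so q_31 = 0.
The clause (q_32) is unit, so q_32 = 1.
But (~q_32) is also a unit clause — contradiction.
Backtrack on q_11: now try q_11 = 0.
The clause (q_12) is unit, so q_12 = 1.
The clause (~q_22) is unit, so q_22 = 0.
The clause (q_21) is unit, so q_21 = 1.
The clause (~q_31) is unit, so q_31 = 0.
The clause (q_32) is unit, so q_32 = 1.
But (~q_32) is also a unit clause — contradiction.
Neither q_11 = 1 nor q_11 = 0 works.
No assignment satisfies every clause.

No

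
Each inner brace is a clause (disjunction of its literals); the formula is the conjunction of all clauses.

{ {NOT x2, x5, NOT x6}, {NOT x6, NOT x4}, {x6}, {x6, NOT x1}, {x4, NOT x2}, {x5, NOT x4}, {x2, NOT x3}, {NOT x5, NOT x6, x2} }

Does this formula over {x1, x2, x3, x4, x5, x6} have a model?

Yes, satisfiable

From the singleton clause (x6), x6 = true.
From the singleton clause (NOT x4), x4 = false.
From the singleton clause (NOT x2), x2 = false.
From the singleton clause (NOT x3), x3 = false.
From the singleton clause (NOT x5), x5 = false.
All clauses hold; x1 can take either value.
A satisfying assignment: x1: true,  x2: false,  x3: false,  x4: false,  x5: false,  x6: true.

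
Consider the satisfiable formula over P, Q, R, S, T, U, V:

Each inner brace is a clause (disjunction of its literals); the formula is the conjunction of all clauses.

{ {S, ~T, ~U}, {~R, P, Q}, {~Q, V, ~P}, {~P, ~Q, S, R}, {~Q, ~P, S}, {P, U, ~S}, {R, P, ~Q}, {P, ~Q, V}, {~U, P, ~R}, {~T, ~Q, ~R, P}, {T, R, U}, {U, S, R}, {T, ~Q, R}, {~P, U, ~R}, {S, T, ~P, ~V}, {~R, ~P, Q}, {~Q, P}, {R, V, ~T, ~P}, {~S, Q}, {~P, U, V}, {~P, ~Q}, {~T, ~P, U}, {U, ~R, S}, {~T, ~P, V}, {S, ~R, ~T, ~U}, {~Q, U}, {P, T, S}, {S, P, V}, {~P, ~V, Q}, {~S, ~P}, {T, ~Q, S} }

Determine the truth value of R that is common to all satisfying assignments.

False

Suppose R = 1.
Branch on P: set P = 1.
From the singleton clause (U), U = 1.
From the singleton clause (Q), Q = 1.
Now (~Q) is unsatisfied and unit — conflict.
So P must be the other value — set P = 0.
From the singleton clause (Q), Q = 1.
Now (~Q) is unsatisfied and unit — conflict.
Neither P = 1 nor P = 0 works.
So every satisfying assignment has R = False.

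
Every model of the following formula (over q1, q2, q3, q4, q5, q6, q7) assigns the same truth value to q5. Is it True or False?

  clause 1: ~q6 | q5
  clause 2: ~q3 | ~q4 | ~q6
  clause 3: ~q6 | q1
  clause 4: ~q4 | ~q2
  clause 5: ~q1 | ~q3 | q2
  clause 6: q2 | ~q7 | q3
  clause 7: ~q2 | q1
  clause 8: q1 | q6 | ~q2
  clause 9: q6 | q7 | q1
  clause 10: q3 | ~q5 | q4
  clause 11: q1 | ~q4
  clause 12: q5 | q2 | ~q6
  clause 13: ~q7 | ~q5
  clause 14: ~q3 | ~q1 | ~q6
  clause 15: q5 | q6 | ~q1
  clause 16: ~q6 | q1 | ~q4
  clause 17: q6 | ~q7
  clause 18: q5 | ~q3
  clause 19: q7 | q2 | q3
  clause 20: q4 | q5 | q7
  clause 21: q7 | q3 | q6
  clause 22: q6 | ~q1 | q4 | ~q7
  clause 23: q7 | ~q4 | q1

True

Suppose q5 = 0.
Unit clause (~q6) forces q6 = 0.
Unit clause (~q1) forces q1 = 0.
Unit clause (~q2) forces q2 = 0.
Unit clause (q7) forces q7 = 1.
But (~q7) is also a unit clause — contradiction.
So every satisfying assignment has q5 = True.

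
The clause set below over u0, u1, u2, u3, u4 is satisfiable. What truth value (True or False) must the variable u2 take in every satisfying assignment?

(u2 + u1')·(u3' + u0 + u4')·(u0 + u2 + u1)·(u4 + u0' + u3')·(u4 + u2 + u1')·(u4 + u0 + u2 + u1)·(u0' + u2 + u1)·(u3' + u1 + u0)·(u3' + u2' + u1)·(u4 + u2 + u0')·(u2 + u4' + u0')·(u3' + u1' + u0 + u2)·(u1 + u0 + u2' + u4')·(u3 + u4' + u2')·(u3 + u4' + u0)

True

Suppose u2 = 0.
From the singleton clause (u1'), u1 = 0.
From the singleton clause (u0), u0 = 1.
But (u0') is also a unit clause — contradiction.
So every satisfying assignment has u2 = True.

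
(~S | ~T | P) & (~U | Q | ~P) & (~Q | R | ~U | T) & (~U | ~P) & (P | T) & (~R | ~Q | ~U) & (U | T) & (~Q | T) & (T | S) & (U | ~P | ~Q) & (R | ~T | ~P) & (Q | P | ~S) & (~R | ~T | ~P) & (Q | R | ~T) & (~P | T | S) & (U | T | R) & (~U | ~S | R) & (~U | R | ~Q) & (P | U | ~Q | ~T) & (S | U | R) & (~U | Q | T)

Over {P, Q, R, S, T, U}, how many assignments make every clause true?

There are 2^6 = 64 truth assignments over (P, Q, R, S, T, U).
Split on T. With T = 1, the clauses containing T are satisfied and ~T drops from the rest; 2 of the 2^5 = 32 assignments to the other variables satisfy what remains.
With T = 0, by the same count on the reduced clause set, 0 assignments work.
(One model: P=F, Q=F, R=T, S=F, T=T, U=F.)
Total: 2 + 0 = 2.

2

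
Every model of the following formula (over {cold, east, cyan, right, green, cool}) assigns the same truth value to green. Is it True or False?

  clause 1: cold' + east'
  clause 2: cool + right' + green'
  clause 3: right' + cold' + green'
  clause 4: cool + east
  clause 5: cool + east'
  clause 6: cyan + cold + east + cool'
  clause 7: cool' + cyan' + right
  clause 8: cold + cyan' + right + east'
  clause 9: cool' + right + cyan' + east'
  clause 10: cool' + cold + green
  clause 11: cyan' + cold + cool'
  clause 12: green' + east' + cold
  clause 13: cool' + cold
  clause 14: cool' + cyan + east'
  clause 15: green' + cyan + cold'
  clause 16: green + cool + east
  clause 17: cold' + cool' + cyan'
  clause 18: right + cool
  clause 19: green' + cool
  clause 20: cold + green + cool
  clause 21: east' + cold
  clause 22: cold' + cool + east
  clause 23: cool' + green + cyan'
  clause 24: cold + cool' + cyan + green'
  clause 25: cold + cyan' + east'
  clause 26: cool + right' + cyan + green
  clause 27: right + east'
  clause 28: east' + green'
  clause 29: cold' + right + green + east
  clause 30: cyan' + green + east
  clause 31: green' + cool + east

False

Suppose green = 1.
The clause (cool) is unit, so cool = 1.
The clause (cold) is unit, so cold = 1.
The clause (east') is unit, so east = 0.
The clause (right') is unit, so right = 0.
The clause (cyan') is unit, so cyan = 0.
Now (cyan) is unsatisfied and unit — conflict.
So every satisfying assignment has green = False.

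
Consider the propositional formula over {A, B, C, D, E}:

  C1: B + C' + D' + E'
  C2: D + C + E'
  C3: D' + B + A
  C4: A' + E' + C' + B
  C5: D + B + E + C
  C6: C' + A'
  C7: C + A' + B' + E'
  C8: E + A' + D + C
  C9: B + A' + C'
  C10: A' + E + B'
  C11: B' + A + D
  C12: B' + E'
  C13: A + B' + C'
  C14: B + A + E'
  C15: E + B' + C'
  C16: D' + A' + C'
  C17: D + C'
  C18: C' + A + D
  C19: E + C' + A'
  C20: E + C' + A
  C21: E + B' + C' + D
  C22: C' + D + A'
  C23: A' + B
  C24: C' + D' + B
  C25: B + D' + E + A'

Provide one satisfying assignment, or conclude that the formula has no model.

A ↦ 0, B ↦ 1, C ↦ 0, D ↦ 1, E ↦ 0

Branch on C: set C = 0.
Branch on D: set D = 1.
Branch on B: set B = 1.
(E') alone gives E = 0.
(A') alone gives A = 0.
All clauses are satisfied.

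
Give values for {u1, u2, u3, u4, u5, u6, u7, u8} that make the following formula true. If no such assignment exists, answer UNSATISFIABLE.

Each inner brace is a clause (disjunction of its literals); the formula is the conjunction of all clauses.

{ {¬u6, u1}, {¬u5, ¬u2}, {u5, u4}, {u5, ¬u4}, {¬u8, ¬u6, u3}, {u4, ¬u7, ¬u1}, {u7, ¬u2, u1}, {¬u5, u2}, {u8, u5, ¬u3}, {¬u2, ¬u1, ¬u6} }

Case u6 = False:
Case u5 = False:
(u4) alone gives u4 = True.
But (¬u4) is also a unit clause — contradiction.
That branch fails; take u5 = True instead.
(¬u2) alone gives u2 = False.
But (u2) is also a unit clause — contradiction.
Neither u5 = True nor u5 = False works.
That branch fails; take u6 = True instead.
(u1) alone gives u1 = True.
(¬u2) alone gives u2 = False.
(¬u5) alone gives u5 = False.
(u4) alone gives u4 = True.
But (¬u4) is also a unit clause — contradiction.
Neither u6 = True nor u6 = False works.

UNSATISFIABLE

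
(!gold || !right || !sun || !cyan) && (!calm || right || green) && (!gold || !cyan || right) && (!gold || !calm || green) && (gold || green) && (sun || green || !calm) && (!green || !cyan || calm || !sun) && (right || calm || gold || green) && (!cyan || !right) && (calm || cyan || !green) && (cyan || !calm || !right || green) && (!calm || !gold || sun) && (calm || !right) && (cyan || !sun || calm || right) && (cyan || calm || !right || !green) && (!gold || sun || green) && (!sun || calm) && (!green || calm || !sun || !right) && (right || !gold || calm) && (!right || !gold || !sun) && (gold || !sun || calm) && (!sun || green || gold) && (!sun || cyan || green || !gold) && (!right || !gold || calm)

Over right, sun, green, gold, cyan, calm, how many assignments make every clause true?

8

There are 2^6 = 64 truth assignments over (right, sun, green, gold, cyan, calm).
Split on gold. With gold = true, the clauses containing gold are satisfied and !gold drops from the rest; 1 of the 2^5 = 32 assignments to the other variables satisfy what remains.
With gold = false, by the same count on the reduced clause set, 7 assignments work.
Total: 1 + 7 = 8.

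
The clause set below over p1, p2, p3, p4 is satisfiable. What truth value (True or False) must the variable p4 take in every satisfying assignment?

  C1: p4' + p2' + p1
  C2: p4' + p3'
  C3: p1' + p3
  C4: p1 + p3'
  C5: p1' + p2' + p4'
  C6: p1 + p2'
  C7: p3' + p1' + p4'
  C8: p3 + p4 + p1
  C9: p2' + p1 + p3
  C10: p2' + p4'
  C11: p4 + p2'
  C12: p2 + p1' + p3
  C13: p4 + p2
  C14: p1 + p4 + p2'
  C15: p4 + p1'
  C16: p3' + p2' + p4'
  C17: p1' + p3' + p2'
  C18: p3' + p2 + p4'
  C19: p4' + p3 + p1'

Suppose p4 = 0.
(p2') alone gives p2 = 0.
That conflicts with the unit clause (p2).
So every satisfying assignment has p4 = True.

True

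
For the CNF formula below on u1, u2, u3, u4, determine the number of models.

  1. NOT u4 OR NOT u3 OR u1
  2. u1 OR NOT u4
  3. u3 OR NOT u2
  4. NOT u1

There are 2^4 = 16 truth assignments over (u1, u2, u3, u4).
Check each against the 4 clauses (columns in the order u1, u2, u3, u4):
  F F F F  ✓ satisfies all
  F F F T  ✗ fails (u1 OR NOT u4)
  F F T F  ✓ satisfies all
  F F T T  ✗ fails (NOT u4 OR NOT u3 OR u1)
  F T F F  ✗ fails (u3 OR NOT u2)
  F T F T  ✗ fails (u1 OR NOT u4)
  F T T F  ✓ satisfies all
  F T T T  ✗ fails (NOT u4 OR NOT u3 OR u1)
  T F F F  ✗ fails (NOT u1)
  T F F T  ✗ fails (NOT u1)
  T F T F  ✗ fails (NOT u1)
  T F T T  ✗ fails (NOT u1)
  T T F F  ✗ fails (u3 OR NOT u2)
  T T F T  ✗ fails (u3 OR NOT u2)
  T T T F  ✗ fails (NOT u1)
  T T T T  ✗ fails (NOT u1)
3 of the 16 rows are models.

3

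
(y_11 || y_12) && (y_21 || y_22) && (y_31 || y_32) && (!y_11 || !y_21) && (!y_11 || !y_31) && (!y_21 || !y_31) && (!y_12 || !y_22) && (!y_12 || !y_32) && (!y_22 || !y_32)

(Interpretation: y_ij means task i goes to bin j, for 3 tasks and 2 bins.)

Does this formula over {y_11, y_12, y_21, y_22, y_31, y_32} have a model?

Suppose y_11 = true.
The clause (!y_21) is unit, so y_21 = false.
The clause (y_22) is unit, so y_22 = true.
The clause (!y_31) is unit, so y_31 = false.
The clause (y_32) is unit, so y_32 = true.
But (!y_32) is also a unit clause — contradiction.
That branch fails; take y_11 = false instead.
The clause (y_12) is unit, so y_12 = true.
The clause (!y_22) is unit, so y_22 = false.
The clause (y_21) is unit, so y_21 = true.
The clause (!y_31) is unit, so y_31 = false.
The clause (y_32) is unit, so y_32 = true.
But (!y_32) is also a unit clause — contradiction.
Neither y_11 = true nor y_11 = false works.
No assignment satisfies every clause.

Unsatisfiable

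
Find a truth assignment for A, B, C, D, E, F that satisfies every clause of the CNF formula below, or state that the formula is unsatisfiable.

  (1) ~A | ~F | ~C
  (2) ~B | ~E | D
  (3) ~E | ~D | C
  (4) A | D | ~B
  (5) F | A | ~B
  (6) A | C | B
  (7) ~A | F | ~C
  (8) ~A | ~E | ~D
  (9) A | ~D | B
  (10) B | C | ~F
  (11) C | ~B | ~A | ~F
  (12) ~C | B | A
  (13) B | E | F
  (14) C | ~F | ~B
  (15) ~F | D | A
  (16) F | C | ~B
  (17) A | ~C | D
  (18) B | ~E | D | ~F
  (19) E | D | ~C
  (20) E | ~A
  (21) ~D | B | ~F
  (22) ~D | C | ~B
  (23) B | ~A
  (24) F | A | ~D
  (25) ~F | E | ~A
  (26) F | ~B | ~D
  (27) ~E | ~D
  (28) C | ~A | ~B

Branch on E: set E = 0.
Unit clause (~A) forces A = 0.
Branch on D: set D = 1.
Unit clause (B) forces B = 1.
Unit clause (F) forces F = 1.
Unit clause (C) forces C = 1.
All clauses are satisfied.

A=0, B=1, C=1, D=1, E=0, F=1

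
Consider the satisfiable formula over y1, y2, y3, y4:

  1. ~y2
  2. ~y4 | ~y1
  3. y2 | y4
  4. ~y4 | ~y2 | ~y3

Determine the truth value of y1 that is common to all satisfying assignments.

Suppose y1 = 1.
(~y2) alone gives y2 = 0.
(~y4) alone gives y4 = 0.
Now (y4) is unsatisfied and unit — conflict.
So every satisfying assignment has y1 = False.

False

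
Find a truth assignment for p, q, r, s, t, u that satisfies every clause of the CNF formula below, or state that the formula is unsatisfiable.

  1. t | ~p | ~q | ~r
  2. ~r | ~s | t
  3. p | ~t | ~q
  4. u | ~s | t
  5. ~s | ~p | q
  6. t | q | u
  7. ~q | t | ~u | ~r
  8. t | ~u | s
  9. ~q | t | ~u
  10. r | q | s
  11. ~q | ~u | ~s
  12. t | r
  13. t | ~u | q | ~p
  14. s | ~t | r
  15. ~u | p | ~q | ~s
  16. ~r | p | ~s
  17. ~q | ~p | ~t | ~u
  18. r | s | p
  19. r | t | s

Branch on t: set t = 1.
Branch on p: set p = 1.
Branch on s: set s = 0.
From the singleton clause (r), r = 1.
Branch on q: set q = 1.
From the singleton clause (~u), u = 0.
All clauses are satisfied.

p: 1,  q: 1,  r: 1,  s: 0,  t: 1,  u: 0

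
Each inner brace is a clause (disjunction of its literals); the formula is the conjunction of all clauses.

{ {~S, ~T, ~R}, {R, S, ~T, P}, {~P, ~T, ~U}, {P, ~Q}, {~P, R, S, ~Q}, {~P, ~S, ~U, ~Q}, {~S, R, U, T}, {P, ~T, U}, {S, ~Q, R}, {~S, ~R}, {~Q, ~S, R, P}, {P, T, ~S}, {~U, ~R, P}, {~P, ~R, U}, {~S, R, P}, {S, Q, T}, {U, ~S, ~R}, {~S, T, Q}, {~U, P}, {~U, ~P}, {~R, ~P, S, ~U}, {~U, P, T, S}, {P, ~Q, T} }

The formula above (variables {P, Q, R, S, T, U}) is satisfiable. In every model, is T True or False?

True

Suppose T = 0.
Try P = 1.
From the singleton clause (~U), U = 0.
From the singleton clause (~R), R = 0.
From the singleton clause (~S), S = 0.
From the singleton clause (~Q), Q = 0.
But (Q) is also a unit clause — contradiction.
That branch fails; take P = 0 instead.
From the singleton clause (~Q), Q = 0.
From the singleton clause (~S), S = 0.
But (S) is also a unit clause — contradiction.
Either choice for P ends in contradiction.
So every satisfying assignment has T = True.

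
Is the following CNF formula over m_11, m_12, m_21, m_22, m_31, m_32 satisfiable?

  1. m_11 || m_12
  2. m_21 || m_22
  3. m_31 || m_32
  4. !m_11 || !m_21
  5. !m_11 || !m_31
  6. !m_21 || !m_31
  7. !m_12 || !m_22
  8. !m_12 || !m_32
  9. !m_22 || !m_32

Branch on m_11: set m_11 = true.
(!m_21) alone gives m_21 = false.
(m_22) alone gives m_22 = true.
(!m_31) alone gives m_31 = false.
(m_32) alone gives m_32 = true.
Now (!m_32) is unsatisfied and unit — conflict.
Backtrack on m_11: now try m_11 = false.
(m_12) alone gives m_12 = true.
(!m_22) alone gives m_22 = false.
(m_21) alone gives m_21 = true.
(!m_31) alone gives m_31 = false.
(m_32) alone gives m_32 = true.
Now (!m_32) is unsatisfied and unit — conflict.
Either choice for m_11 ends in contradiction.
No assignment satisfies every clause.

Unsatisfiable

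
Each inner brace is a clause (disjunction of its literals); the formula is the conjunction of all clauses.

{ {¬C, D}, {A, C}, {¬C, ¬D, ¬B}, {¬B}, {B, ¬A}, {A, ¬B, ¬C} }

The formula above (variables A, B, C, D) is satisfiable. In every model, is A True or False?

Suppose A = True.
From the singleton clause (¬B), B = False.
But (B) is also a unit clause — contradiction.
So every satisfying assignment has A = False.

False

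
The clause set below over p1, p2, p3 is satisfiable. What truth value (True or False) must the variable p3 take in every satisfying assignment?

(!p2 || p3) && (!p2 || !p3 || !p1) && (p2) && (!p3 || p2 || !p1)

True

Suppose p3 = false.
From the singleton clause (!p2), p2 = false.
But (p2) is also a unit clause — contradiction.
So every satisfying assignment has p3 = True.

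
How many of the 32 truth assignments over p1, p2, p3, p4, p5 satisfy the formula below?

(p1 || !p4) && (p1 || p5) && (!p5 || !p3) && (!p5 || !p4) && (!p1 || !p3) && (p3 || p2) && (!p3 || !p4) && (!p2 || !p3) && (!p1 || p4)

2

There are 2^5 = 32 truth assignments over (p1, p2, p3, p4, p5).
Split on p3. With p3 = true, the clauses containing p3 are satisfied and !p3 drops from the rest; 0 of the 2^4 = 16 assignments to the other variables satisfy what remains.
With p3 = false, by the same count on the reduced clause set, 2 assignments work.
(One model: p1=F, p2=T, p3=F, p4=F, p5=T.)
Total: 0 + 2 = 2.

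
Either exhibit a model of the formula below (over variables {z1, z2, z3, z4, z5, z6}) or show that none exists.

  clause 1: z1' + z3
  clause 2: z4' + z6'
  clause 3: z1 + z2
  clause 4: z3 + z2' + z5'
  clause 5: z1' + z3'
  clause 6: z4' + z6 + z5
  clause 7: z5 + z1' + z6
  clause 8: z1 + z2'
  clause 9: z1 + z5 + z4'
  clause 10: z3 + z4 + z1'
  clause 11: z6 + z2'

Try z1 = 0.
From the singleton clause (z2), z2 = 1.
Now (z2') is unsatisfied and unit — conflict.
Undo z1 and try z1 = 1.
From the singleton clause (z3), z3 = 1.
Now (z3') is unsatisfied and unit — conflict.
Neither z1 = 1 nor z1 = 0 works.

UNSATISFIABLE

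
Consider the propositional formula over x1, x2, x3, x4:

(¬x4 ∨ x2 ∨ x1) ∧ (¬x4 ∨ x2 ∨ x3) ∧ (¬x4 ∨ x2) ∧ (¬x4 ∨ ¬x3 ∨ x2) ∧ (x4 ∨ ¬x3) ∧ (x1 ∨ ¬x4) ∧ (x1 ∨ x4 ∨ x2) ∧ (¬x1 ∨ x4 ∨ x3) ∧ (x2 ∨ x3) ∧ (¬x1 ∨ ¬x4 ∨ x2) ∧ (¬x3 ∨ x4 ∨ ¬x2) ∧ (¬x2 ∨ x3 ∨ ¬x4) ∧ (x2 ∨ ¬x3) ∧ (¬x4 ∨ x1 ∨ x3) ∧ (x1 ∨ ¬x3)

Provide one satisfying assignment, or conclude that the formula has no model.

Try x4 = False.
From the singleton clause (¬x3), x3 = False.
From the singleton clause (¬x1), x1 = False.
From the singleton clause (x2), x2 = True.
This assignment satisfies each clause.

x1: False; x2: True; x3: False; x4: False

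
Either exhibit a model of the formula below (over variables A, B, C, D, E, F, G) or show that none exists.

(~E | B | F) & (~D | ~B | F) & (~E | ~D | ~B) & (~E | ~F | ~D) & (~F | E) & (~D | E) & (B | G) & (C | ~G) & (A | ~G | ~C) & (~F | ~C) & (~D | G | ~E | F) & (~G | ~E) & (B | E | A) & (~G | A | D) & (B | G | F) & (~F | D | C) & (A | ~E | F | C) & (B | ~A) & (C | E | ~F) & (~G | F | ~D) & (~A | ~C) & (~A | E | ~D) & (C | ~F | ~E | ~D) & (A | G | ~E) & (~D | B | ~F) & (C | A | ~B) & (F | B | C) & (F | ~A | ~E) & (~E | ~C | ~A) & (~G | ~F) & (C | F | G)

A: 0,  B: 1,  C: 1,  D: 0,  E: 0,  F: 0,  G: 0

Try F = 0.
Try E = 0.
Unit clause (~D) forces D = 0.
Try B = 1.
Try C = 1.
Unit clause (~A) forces A = 0.
Unit clause (~G) forces G = 0.
Every clause now holds.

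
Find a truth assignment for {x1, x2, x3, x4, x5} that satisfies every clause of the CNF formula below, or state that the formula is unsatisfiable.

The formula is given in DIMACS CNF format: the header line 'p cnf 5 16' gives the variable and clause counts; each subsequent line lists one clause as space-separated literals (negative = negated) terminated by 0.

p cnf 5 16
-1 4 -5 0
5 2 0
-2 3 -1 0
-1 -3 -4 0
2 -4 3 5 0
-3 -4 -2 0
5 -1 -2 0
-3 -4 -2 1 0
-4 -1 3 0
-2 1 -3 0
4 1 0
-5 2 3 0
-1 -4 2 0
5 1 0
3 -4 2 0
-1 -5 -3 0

Branch on x5: set x5 = True.
Branch on x1: set x1 = False.
From the singleton clause (x4), x4 = True.
Branch on x3: set x3 = True.
From the singleton clause (¬x2), x2 = False.
This assignment satisfies each clause.

x1=False; x2=False; x3=True; x4=True; x5=True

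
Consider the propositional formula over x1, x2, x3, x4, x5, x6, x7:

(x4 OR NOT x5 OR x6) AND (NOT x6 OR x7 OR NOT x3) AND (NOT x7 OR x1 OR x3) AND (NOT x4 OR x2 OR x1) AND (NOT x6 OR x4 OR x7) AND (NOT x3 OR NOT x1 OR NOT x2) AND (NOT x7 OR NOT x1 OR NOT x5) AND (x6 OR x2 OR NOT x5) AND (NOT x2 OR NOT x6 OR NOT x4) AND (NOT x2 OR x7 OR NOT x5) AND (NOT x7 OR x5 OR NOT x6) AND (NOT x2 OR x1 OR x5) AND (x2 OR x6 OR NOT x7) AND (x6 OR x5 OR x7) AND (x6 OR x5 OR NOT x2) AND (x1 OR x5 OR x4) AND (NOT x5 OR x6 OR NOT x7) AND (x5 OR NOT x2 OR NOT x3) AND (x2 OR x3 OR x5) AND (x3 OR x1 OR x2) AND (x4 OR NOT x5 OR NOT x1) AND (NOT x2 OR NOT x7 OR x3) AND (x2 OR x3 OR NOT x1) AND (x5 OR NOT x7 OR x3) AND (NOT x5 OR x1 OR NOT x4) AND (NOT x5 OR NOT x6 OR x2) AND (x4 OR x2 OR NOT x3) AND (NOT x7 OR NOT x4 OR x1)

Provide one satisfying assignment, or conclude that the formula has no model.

x1 ↦ false,  x2 ↦ true,  x3 ↦ true,  x4 ↦ false,  x5 ↦ true,  x6 ↦ true,  x7 ↦ true

Branch on x4: set x4 = false.
Branch on x5: set x5 = true.
From the singleton clause (x6), x6 = true.
From the singleton clause (x7), x7 = true.
From the singleton clause (NOT x1), x1 = false.
From the singleton clause (x3), x3 = true.
From the singleton clause (x2), x2 = true.
All clauses are satisfied.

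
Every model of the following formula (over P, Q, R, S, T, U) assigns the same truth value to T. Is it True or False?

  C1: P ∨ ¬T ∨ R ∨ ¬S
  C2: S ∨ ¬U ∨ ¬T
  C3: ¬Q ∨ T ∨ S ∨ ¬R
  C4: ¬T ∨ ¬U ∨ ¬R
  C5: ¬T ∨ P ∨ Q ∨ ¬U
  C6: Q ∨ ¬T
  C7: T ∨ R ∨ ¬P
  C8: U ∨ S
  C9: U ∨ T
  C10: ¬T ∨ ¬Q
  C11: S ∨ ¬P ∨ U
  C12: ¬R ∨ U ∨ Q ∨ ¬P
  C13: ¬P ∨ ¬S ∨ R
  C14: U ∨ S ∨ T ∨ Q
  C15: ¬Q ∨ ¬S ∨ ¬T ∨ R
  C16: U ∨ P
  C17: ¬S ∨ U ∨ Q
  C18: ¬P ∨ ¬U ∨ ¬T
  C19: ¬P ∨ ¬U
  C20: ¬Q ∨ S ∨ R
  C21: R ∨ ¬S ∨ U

False

Suppose T = True.
Unit clause (Q) forces Q = True.
But (¬Q) is also a unit clause — contradiction.
So every satisfying assignment has T = False.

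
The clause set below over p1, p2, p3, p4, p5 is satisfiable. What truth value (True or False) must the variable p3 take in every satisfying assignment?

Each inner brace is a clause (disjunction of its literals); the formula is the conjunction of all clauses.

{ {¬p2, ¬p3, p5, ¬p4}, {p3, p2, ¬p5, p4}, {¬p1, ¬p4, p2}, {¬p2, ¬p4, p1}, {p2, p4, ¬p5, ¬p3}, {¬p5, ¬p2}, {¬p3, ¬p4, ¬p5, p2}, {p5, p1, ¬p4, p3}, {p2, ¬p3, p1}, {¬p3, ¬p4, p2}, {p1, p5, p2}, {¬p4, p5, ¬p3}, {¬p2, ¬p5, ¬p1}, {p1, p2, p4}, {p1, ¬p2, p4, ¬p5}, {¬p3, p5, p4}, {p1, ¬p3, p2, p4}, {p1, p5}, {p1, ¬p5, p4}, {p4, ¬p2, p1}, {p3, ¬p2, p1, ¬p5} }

Suppose p3 = True.
Suppose p5 = False.
(¬p4) alone gives p4 = False.
But (p4) is also a unit clause — contradiction.
That branch fails; take p5 = True instead.
(¬p2) alone gives p2 = False.
(p4) alone gives p4 = True.
But (¬p4) is also a unit clause — contradiction.
Both values of p5 lead to a conflict.
So every satisfying assignment has p3 = False.

False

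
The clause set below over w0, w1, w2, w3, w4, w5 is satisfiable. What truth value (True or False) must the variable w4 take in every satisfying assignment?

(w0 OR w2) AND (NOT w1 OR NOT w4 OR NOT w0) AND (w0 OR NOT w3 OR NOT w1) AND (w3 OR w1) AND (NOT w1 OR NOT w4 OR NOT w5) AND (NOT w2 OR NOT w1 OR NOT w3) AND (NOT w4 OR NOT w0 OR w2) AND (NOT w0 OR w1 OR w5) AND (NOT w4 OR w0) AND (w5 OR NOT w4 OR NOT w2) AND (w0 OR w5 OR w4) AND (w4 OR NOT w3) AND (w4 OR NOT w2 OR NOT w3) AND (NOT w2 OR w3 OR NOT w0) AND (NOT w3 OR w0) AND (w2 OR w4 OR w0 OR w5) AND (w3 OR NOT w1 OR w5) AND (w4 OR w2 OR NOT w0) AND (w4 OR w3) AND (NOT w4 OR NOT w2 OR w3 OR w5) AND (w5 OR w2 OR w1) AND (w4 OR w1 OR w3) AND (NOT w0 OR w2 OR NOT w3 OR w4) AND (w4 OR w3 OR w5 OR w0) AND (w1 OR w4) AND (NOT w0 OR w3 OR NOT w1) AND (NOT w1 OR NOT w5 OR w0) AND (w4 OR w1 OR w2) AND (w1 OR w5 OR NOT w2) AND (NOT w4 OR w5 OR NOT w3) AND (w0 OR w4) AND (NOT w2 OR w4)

True

Suppose w4 = false.
(NOT w3) alone gives w3 = false.
Now (w3) is unsatisfied and unit — conflict.
So every satisfying assignment has w4 = True.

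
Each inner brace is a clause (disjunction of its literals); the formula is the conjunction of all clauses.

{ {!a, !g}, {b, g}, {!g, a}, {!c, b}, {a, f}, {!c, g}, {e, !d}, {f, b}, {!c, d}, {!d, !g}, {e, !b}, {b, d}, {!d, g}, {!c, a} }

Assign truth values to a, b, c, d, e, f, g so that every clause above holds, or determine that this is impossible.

a=true; b=true; c=false; d=false; e=true; f=true; g=false

Branch on a: set a = true.
From the singleton clause (!g), g = false.
From the singleton clause (b), b = true.
From the singleton clause (!c), c = false.
From the singleton clause (e), e = true.
From the singleton clause (!d), d = false.
All clauses hold; f can take either value.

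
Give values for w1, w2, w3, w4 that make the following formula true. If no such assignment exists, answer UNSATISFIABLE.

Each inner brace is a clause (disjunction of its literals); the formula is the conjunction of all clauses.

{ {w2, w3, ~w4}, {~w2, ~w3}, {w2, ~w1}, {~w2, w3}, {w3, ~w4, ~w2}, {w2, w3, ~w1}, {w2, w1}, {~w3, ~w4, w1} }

Try w2 = 0.
(~w1) alone gives w1 = 0.
But (w1) is also a unit clause — contradiction.
Undo w2 and try w2 = 1.
(~w3) alone gives w3 = 0.
But (w3) is also a unit clause — contradiction.
Both values of w2 lead to a conflict.

UNSATISFIABLE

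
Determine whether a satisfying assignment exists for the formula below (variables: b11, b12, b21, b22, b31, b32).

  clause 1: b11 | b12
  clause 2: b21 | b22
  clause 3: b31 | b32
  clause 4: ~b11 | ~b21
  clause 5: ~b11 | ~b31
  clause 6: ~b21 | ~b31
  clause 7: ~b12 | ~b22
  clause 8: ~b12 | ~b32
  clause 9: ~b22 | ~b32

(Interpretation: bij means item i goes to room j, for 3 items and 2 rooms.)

Suppose b11 = 1.
Unit clause (~b21) forces b21 = 0.
Unit clause (b22) forces b22 = 1.
Unit clause (~b31) forces b31 = 0.
Unit clause (b32) forces b32 = 1.
That conflicts with the unit clause (~b32).
So b11 must be the other value — set b11 = 0.
Unit clause (b12) forces b12 = 1.
Unit clause (~b22) forces b22 = 0.
Unit clause (b21) forces b21 = 1.
Unit clause (~b31) forces b31 = 0.
Unit clause (b32) forces b32 = 1.
That conflicts with the unit clause (~b32).
Either choice for b11 ends in contradiction.
No assignment satisfies every clause.

Unsatisfiable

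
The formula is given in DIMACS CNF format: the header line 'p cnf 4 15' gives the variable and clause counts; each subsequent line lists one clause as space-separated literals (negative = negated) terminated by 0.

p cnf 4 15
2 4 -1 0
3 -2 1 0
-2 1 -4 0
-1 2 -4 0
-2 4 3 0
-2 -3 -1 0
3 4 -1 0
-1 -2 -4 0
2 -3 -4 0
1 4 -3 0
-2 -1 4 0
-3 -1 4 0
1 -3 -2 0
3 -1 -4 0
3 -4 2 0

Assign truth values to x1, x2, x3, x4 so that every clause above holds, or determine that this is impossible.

Try x2 = False.
Try x4 = False.
The clause (¬x1) is unit, so x1 = False.
The clause (¬x3) is unit, so x3 = False.
Every clause now holds.

x1 ↦ False,  x2 ↦ False,  x3 ↦ False,  x4 ↦ False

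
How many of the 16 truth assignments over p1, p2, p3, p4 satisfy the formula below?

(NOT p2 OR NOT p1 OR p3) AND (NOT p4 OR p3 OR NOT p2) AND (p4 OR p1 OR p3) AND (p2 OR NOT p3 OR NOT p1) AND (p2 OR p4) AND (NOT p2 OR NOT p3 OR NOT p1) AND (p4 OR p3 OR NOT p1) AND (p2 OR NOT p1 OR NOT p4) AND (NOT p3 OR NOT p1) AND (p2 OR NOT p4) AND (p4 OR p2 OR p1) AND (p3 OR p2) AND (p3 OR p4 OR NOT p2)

2

There are 2^4 = 16 truth assignments over (p1, p2, p3, p4).
Check each against the 13 clauses (columns in the order p1, p2, p3, p4):
  F F F F  ✗ fails (p4 OR p1 OR p3)
  F F F T  ✗ fails (p2 OR NOT p4)
  F F T F  ✗ fails (p2 OR p4)
  F F T T  ✗ fails (p2 OR NOT p4)
  F T F F  ✗ fails (p4 OR p1 OR p3)
  F T F T  ✗ fails (NOT p4 OR p3 OR NOT p2)
  F T T F  ✓ satisfies all
  F T T T  ✓ satisfies all
  T F F F  ✗ fails (p2 OR p4)
  T F F T  ✗ fails (p2 OR NOT p1 OR NOT p4)
  T F T F  ✗ fails (p2 OR NOT p3 OR NOT p1)
  T F T T  ✗ fails (p2 OR NOT p3 OR NOT p1)
  T T F F  ✗ fails (NOT p2 OR NOT p1 OR p3)
  T T F T  ✗ fails (NOT p2 OR NOT p1 OR p3)
  T T T F  ✗ fails (NOT p2 OR NOT p3 OR NOT p1)
  T T T T  ✗ fails (NOT p2 OR NOT p3 OR NOT p1)
2 of the 16 rows are models.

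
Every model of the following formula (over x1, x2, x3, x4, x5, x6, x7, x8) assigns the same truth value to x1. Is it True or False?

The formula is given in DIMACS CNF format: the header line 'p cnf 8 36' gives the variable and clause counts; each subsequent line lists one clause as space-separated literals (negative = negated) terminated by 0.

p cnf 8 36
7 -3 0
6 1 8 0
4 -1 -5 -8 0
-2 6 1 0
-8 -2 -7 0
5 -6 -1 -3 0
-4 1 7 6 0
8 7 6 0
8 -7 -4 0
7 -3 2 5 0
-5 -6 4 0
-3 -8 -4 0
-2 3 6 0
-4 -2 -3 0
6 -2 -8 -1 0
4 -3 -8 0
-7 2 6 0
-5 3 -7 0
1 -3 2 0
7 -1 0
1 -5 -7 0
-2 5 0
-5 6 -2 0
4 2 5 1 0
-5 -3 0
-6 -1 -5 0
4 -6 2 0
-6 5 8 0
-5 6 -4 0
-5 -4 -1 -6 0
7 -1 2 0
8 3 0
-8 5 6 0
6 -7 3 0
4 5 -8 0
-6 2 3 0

Suppose x1 = True.
(x7) alone gives x7 = True.
Suppose x8 = False.
(¬x4) alone gives x4 = False.
(x3) alone gives x3 = True.
(¬x5) alone gives x5 = False.
(¬x6) alone gives x6 = False.
(x2) alone gives x2 = True.
But (¬x2) is also a unit clause — contradiction.
Backtrack on x8: now try x8 = True.
(¬x2) alone gives x2 = False.
(x6) alone gives x6 = True.
(¬x5) alone gives x5 = False.
(¬x3) alone gives x3 = False.
But (x3) is also a unit clause — contradiction.
Both values of x8 lead to a conflict.
So every satisfying assignment has x1 = False.

False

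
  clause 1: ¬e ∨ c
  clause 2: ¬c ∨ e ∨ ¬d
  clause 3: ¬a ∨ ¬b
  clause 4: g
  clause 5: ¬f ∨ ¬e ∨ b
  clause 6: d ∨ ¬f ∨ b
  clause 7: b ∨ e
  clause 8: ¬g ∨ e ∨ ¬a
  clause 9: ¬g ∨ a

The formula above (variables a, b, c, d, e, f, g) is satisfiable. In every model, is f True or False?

Suppose f = True.
(g) alone gives g = True.
(a) alone gives a = True.
(¬b) alone gives b = False.
(¬e) alone gives e = False.
That conflicts with the unit clause (e).
So every satisfying assignment has f = False.

False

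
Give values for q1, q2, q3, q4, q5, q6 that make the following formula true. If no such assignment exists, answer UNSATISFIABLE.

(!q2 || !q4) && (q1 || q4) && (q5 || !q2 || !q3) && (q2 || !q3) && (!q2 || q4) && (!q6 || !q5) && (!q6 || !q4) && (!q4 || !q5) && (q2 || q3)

UNSATISFIABLE

Case q2 = false:
Unit clause (!q3) forces q3 = false.
That conflicts with the unit clause (q3).
So q2 must be the other value — set q2 = true.
Unit clause (!q4) forces q4 = false.
That conflicts with the unit clause (q4).
Neither q2 = true nor q2 = false works.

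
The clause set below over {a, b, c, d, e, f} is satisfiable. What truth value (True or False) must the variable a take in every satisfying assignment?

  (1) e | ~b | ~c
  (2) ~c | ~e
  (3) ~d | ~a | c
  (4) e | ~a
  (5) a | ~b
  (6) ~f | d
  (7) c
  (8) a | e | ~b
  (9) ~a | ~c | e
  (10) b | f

Suppose a = 1.
The clause (e) is unit, so e = 1.
The clause (~c) is unit, so c = 0.
But (c) is also a unit clause — contradiction.
So every satisfying assignment has a = False.

False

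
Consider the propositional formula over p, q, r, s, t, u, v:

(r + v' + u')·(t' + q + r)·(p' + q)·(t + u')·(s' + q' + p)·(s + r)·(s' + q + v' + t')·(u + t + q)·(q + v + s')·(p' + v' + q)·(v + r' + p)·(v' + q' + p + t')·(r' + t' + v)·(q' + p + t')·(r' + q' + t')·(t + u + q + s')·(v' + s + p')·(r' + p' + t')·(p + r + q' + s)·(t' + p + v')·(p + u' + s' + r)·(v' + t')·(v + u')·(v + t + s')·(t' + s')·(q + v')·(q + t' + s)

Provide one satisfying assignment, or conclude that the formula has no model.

Branch on p: set p = 1.
From the singleton clause (q), q = 1.
Branch on t: set t = 0.
From the singleton clause (u'), u = 0.
Branch on s: set s = 1.
From the singleton clause (v), v = 1.
Every clause is now satisfied; r is unconstrained.

p: 1; q: 1; r: 1; s: 1; t: 0; u: 0; v: 1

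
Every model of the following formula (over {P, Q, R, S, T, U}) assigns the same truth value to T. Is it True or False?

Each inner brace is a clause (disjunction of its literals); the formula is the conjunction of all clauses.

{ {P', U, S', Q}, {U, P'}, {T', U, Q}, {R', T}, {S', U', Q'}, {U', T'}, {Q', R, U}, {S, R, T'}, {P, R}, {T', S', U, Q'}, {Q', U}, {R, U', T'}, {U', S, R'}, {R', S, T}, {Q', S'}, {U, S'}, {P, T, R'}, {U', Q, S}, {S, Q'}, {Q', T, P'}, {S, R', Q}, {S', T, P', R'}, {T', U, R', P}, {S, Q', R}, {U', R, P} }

False

Suppose T = 1.
From the singleton clause (U'), U = 0.
From the singleton clause (P'), P = 0.
From the singleton clause (Q), Q = 1.
But (Q') is also a unit clause — contradiction.
So every satisfying assignment has T = False.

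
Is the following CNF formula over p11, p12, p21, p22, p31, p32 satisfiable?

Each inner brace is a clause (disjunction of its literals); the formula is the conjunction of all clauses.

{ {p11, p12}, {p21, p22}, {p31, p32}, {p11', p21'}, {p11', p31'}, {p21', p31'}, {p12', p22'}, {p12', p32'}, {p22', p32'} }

No, unsatisfiable

Case p11 = 1:
(p21') alone gives p21 = 0.
(p22) alone gives p22 = 1.
(p31') alone gives p31 = 0.
(p32) alone gives p32 = 1.
That conflicts with the unit clause (p32').
Undo p11 and try p11 = 0.
(p12) alone gives p12 = 1.
(p22') alone gives p22 = 0.
(p21) alone gives p21 = 1.
(p31') alone gives p31 = 0.
(p32) alone gives p32 = 1.
That conflicts with the unit clause (p32').
Either choice for p11 ends in contradiction.
No assignment satisfies every clause.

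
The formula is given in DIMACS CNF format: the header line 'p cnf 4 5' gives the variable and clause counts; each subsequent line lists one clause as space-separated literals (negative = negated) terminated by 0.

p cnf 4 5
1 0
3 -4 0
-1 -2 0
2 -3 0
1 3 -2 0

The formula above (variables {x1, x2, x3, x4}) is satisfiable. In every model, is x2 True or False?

Suppose x2 = True.
The clause (x1) is unit, so x1 = True.
Now (¬x1) is unsatisfied and unit — conflict.
So every satisfying assignment has x2 = False.

False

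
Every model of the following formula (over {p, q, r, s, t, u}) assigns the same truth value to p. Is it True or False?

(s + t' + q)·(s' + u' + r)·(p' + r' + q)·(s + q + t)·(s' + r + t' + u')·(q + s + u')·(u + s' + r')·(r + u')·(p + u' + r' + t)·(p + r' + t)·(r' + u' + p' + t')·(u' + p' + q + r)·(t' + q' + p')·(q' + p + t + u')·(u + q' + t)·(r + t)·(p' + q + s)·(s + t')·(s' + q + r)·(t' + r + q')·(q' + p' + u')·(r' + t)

False

Suppose p = 1.
Branch on r: set r = 0.
From the singleton clause (u'), u = 0.
From the singleton clause (t), t = 1.
From the singleton clause (q'), q = 0.
From the singleton clause (s), s = 1.
Now (s') is unsatisfied and unit — conflict.
Backtrack on r: now try r = 1.
From the singleton clause (q), q = 1.
From the singleton clause (t'), t = 0.
Now (t) is unsatisfied and unit — conflict.
Neither r = 1 nor r = 0 works.
So every satisfying assignment has p = False.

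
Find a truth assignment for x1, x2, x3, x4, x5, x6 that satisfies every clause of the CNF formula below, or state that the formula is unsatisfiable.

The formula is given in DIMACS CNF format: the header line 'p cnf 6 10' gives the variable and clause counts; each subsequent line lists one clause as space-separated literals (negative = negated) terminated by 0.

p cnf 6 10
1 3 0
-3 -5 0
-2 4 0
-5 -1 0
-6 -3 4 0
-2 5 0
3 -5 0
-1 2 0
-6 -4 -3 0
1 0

UNSATISFIABLE

Unit clause (x1) forces x1 = True.
Unit clause (¬x5) forces x5 = False.
Unit clause (¬x2) forces x2 = False.
But (x2) is also a unit clause — contradiction.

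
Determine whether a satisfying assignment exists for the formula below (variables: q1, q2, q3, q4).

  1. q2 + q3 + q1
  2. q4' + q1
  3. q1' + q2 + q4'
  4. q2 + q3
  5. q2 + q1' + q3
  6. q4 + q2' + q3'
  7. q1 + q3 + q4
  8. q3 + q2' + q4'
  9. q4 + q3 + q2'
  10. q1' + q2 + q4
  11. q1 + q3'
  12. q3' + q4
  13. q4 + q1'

Satisfiable

Suppose q4 = 1.
The clause (q1) is unit, so q1 = 1.
The clause (q2) is unit, so q2 = 1.
The clause (q3) is unit, so q3 = 1.
All clauses are satisfied.
A satisfying assignment: q1: 1,  q2: 1,  q3: 1,  q4: 1.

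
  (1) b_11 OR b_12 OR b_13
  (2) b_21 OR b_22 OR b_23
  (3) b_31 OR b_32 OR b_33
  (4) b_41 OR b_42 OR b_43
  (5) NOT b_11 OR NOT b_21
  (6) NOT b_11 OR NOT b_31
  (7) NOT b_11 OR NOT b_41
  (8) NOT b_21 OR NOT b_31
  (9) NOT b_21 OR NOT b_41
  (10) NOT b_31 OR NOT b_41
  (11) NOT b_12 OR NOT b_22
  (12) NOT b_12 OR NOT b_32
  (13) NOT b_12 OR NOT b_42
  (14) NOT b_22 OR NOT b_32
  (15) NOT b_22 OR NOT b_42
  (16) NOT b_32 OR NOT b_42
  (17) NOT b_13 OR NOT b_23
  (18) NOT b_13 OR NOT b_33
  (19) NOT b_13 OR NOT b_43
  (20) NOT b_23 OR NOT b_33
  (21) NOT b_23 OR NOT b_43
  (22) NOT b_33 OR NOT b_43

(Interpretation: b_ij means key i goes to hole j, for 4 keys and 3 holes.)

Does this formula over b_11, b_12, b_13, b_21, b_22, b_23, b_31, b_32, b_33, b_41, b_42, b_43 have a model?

Try b_11 = false.
Try b_12 = true.
Unit clause (NOT b_22) forces b_22 = false.
Unit clause (NOT b_32) forces b_32 = false.
Unit clause (NOT b_42) forces b_42 = false.
Try b_21 = true.
Unit clause (NOT b_31) forces b_31 = false.
Unit clause (b_33) forces b_33 = true.
Unit clause (NOT b_41) forces b_41 = false.
Unit clause (b_43) forces b_43 = true.
That conflicts with the unit clause (NOT b_43).
That branch fails; take b_21 = false instead.
Unit clause (b_23) forces b_23 = true.
Unit clause (NOT b_13) forces b_13 = false.
Unit clause (NOT b_33) forces b_33 = false.
Unit clause (b_31) forces b_31 = true.
Unit clause (NOT b_41) forces b_41 = false.
Unit clause (b_43) forces b_43 = true.
That conflicts with the unit clause (NOT b_43).
Both values of b_21 lead to a conflict.
That branch fails; take b_12 = false instead.
Unit clause (b_13) forces b_13 = true.
Unit clause (NOT b_23) forces b_23 = false.
Unit clause (NOT b_33) forces b_33 = false.
Unit clause (NOT b_43) forces b_43 = false.
Try b_21 = true.
Unit clause (NOT b_31) forces b_31 = false.
Unit clause (b_32) forces b_32 = true.
Unit clause (NOT b_41) forces b_41 = false.
Unit clause (b_42) forces b_42 = true.
That conflicts with the unit clause (NOT b_42).
That branch fails; take b_21 = false instead.
Unit clause (b_22) forces b_22 = true.
Unit clause (NOT b_32) forces b_32 = false.
Unit clause (b_31) forces b_31 = true.
Unit clause (NOT b_41) forces b_41 = false.
Unit clause (b_42) forces b_42 = true.
That conflicts with the unit clause (NOT b_42).
Both values of b_21 lead to a conflict.
Both values of b_12 lead to a conflict.
That branch fails; take b_11 = true instead.
Unit clause (NOT b_21) forces b_21 = false.
Unit clause (NOT b_31) forces b_31 = false.
Unit clause (NOT b_41) forces b_41 = false.
Try b_22 = true.
Unit clause (NOT b_12) forces b_12 = false.
Unit clause (NOT b_32) forces b_32 = false.
Unit clause (b_33) forces b_33 = true.
Unit clause (NOT b_42) forces b_42 = false.
Unit clause (b_43) forces b_43 = true.
That conflicts with the unit clause (NOT b_43).
That branch fails; take b_22 = false instead.
Unit clause (b_23) forces b_23 = true.
Unit clause (NOT b_13) forces b_13 = false.
Unit clause (NOT b_33) forces b_33 = false.
Unit clause (b_32) forces b_32 = true.
Unit clause (NOT b_12) forces b_12 = false.
Unit clause (NOT b_42) forces b_42 = false.
Unit clause (b_43) forces b_43 = true.
That conflicts with the unit clause (NOT b_43).
Both values of b_22 lead to a conflict.
Both values of b_11 lead to a conflict.
No assignment satisfies every clause.

No, unsatisfiable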